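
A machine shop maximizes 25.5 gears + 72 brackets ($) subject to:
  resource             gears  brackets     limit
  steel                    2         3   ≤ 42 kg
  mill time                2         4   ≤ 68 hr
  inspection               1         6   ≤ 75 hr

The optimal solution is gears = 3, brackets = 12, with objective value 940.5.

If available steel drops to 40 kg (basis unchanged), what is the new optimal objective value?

Check each constraint at x*: steel 42/42 (tight); mill time 54/68 (slack 14); inspection 75/75 (tight).
By complementary slackness, y = 0 for the non-binding constraint.
Dual feasibility on the basic columns requires 2·y_steel + 1·y_inspection = 25.5, 3·y_steel + 6·y_inspection = 72.
→ y_steel = 9 and y_inspection = 7.5.
Δz = y_steel·Δb = 9 × (-2) = -18, so new z* = 940.5 − 18 = 922.5.

922.5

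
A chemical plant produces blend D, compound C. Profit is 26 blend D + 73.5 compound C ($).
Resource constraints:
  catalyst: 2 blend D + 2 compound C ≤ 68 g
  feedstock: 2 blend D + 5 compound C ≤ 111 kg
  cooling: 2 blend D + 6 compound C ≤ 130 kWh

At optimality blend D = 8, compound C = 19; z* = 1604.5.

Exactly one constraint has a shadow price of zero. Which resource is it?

catalyst

catalyst: 54/68 (slack 14)
feedstock: 111/111 (binding)
cooling: 130/130 (binding)
By complementary slackness, a constraint with positive slack has shadow price 0 → catalyst.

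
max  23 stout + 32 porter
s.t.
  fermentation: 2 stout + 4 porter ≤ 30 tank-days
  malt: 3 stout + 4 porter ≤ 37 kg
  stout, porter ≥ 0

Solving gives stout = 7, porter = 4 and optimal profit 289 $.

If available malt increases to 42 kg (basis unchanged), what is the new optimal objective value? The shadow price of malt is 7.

Δb = 5, so new z* = 289 + (7)·(5) = 289 + 35 = 324.

324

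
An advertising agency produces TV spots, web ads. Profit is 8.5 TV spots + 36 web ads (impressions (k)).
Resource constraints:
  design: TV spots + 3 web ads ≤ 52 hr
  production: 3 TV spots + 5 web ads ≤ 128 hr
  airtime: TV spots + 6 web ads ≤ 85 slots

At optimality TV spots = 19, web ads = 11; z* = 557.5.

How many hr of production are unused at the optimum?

16

production used = 3·19 + 5·11 = 112; slack = 128 − 112 = 16.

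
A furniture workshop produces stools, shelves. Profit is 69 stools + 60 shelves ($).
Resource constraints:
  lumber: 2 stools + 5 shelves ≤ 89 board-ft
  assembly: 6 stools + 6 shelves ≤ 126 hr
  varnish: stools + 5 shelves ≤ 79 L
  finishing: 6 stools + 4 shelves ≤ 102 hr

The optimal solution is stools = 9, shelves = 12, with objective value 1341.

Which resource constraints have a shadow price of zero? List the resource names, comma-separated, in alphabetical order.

lumber, varnish

lumber: 78/89 (slack 11)
assembly: 126/126 (binding)
varnish: 69/79 (slack 10)
finishing: 102/102 (binding)
By complementary slackness, a constraint with positive slack has shadow price 0 → lumber, varnish.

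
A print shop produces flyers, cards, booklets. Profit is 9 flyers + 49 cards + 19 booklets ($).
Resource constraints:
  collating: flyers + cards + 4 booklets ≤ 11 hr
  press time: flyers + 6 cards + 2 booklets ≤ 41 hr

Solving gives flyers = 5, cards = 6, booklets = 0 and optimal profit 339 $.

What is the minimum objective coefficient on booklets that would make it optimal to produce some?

At the optimum: collating uses 11 of 11 (binding); press time uses 41 of 41 (binding).
Dual feasibility on the basic columns requires 1·y_collating + 1·y_press time = 9, 1·y_collating + 6·y_press time = 49.
Solving: y_collating = 1, y_press time = 8.
booklets enters the basis when its profit ≥ yᵀa₃ = 1·4 + 8·2 = 20.

20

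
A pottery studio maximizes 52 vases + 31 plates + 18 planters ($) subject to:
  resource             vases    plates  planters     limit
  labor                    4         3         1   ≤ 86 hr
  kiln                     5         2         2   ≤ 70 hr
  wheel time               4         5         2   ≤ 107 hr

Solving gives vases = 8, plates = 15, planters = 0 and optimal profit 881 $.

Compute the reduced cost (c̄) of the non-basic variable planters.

At the optimum: labor uses 77 of 86 (slack = 9); kiln uses 70 of 70 (binding); wheel time uses 107 of 107 (binding).
By complementary slackness, y = 0 for the non-binding constraint.
From A_Bᵀ y = c: 5·y_kiln + 4·y_wheel time = 52; 2·y_kiln + 5·y_wheel time = 31.
→ y_kiln = 8 and y_wheel time = 3.
Reduced cost of planters: c₃ − yᵀa₃ = 18 − (8·2 + 3·2) = 18 − 22 = -4.

-4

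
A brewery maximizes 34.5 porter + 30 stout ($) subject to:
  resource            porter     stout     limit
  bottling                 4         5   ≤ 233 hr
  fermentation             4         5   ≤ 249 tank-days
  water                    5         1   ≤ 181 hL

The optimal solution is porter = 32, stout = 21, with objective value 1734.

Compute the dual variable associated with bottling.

Check each constraint at x*: bottling 233/233 (tight); fermentation 233/249 (slack 16); water 181/181 (tight).
By complementary slackness, y = 0 for the non-binding constraint.
The binding rows give the dual system: 4·y_bottling + 5·y_water = 34.5 and 5·y_bottling + 1·y_water = 30.
Solving: y_bottling = 5.5, y_water = 2.5.
Shadow price of bottling = 5.5.

5.5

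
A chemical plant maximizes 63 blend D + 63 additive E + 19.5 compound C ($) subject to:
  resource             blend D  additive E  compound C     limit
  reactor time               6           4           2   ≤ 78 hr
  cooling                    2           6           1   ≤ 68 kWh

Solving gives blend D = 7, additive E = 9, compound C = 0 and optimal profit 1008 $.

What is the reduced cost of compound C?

Both reactor time and cooling are binding at x*.
Dual feasibility on the basic columns requires 6·y_reactor time + 2·y_cooling = 63, 4·y_reactor time + 6·y_cooling = 63.
Solving: y_reactor time = 9, y_cooling = 4.5.
Reduced cost of compound C: c₃ − yᵀa₃ = 19.5 − (9·2 + 4.5·1) = 19.5 − 22.5 = -3.

-3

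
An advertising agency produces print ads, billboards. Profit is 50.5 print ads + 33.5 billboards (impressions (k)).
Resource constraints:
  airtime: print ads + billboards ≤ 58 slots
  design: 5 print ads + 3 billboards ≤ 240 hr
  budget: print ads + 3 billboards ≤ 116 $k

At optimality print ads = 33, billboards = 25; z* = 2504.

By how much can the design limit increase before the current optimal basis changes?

50

Binding constraints: airtime, design. The basis is B = [[1,1],[5,3]] with det -2.
Per unit increase in design, x* moves by d = (0.5, -0.5).
The basis stays optimal until billboards reaches 0; allowable increase = 50 hr.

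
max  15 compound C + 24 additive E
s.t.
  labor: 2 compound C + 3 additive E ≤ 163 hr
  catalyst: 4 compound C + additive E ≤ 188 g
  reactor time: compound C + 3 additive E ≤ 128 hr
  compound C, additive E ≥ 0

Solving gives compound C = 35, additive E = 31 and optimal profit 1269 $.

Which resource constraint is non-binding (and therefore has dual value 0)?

catalyst

labor: 163/163 (binding)
catalyst: 171/188 (slack 17)
reactor time: 128/128 (binding)
By complementary slackness, a constraint with positive slack has shadow price 0 → catalyst.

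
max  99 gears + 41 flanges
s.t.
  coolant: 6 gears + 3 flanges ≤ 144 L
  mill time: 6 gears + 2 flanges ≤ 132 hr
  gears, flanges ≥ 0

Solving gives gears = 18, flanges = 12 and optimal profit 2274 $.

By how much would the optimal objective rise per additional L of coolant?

Check each constraint at x*: coolant 144/144 (tight); mill time 132/132 (tight).
Dual feasibility on the basic columns requires 6·y_coolant + 6·y_mill time = 99, 3·y_coolant + 2·y_mill time = 41.
→ y_coolant = 8 and y_mill time = 8.5.
Shadow price of coolant = 8.

8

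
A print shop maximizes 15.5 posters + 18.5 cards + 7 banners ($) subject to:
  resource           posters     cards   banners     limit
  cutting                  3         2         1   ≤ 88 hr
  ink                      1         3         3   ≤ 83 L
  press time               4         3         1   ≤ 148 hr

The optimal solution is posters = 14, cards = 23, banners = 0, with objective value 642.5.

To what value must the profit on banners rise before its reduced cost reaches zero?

At the optimum: cutting uses 88 of 88 (binding); ink uses 83 of 83 (binding); press time uses 125 of 148 (slack = 23).
By complementary slackness, y = 0 for the non-binding constraint.
From A_Bᵀ y = c: 3·y_cutting + 1·y_ink = 15.5; 2·y_cutting + 3·y_ink = 18.5.
→ y_cutting = 4 and y_ink = 3.5.
banners enters the basis when its profit ≥ yᵀa₃ = 4·1 + 3.5·3 = 14.5.

14.5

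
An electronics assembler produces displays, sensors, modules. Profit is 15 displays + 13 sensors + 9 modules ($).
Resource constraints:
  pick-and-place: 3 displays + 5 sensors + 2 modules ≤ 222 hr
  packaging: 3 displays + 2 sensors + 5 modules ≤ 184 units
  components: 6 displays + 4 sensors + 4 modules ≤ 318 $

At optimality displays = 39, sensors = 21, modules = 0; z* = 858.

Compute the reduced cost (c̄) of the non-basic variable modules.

Check each constraint at x*: pick-and-place 222/222 (tight); packaging 159/184 (slack 25); components 318/318 (tight).
Since packaging is not tight, its dual is 0.
From A_Bᵀ y = c: 3·y_pick-and-place + 6·y_components = 15; 5·y_pick-and-place + 4·y_components = 13.
This yields shadow prices y_pick-and-place = 1, y_components = 2.
Reduced cost of modules: c₃ − yᵀa₃ = 9 − (1·2 + 2·4) = 9 − 10 = -1.

-1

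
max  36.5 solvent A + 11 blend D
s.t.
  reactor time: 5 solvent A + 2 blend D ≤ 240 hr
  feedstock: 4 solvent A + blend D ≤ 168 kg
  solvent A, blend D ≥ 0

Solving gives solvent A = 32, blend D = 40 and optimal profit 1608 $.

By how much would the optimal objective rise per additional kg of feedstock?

6

Both reactor time and feedstock are binding at x*.
The binding rows give the dual system: 5·y_reactor time + 4·y_feedstock = 36.5 and 2·y_reactor time + 1·y_feedstock = 11.
Solving: y_reactor time = 2.5, y_feedstock = 6.
Shadow price of feedstock = 6.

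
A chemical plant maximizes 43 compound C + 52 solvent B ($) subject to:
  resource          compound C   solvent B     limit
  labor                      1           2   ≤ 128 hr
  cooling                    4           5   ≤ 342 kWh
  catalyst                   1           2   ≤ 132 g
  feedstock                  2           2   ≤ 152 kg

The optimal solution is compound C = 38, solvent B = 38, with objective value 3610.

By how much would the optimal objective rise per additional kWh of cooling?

9

At the optimum: labor uses 114 of 128 (slack = 14); cooling uses 342 of 342 (binding); catalyst uses 114 of 132 (slack = 18); feedstock uses 152 of 152 (binding).
Since labor, catalyst are not tight, their duals are 0.
The binding rows give the dual system: 4·y_cooling + 2·y_feedstock = 43 and 5·y_cooling + 2·y_feedstock = 52.
Solving: y_cooling = 9, y_feedstock = 3.5.
Shadow price of cooling = 9.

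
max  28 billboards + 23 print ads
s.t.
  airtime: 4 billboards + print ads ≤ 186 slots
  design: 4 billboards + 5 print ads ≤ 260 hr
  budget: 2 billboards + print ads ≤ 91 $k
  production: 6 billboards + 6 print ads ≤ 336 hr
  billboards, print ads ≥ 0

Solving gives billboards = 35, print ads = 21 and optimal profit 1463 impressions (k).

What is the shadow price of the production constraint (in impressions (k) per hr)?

Binding: budget and production. Non-binding: airtime (25 unused), design (15 unused).
By complementary slackness, y = 0 for the non-binding constraints.
From A_Bᵀ y = c: 2·y_budget + 6·y_production = 28; 1·y_budget + 6·y_production = 23.
→ y_budget = 5 and y_production = 3.
Shadow price of production = 3.

3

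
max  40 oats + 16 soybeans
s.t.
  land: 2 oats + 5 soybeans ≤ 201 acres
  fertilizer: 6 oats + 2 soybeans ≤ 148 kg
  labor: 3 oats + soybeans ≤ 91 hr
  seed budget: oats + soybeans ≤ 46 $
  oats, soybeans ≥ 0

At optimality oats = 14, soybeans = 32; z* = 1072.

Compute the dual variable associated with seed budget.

4

At the optimum: land uses 188 of 201 (slack = 13); fertilizer uses 148 of 148 (binding); labor uses 74 of 91 (slack = 17); seed budget uses 46 of 46 (binding).
Since land, labor are not tight, their duals are 0.
Dual feasibility on the basic columns requires 6·y_fertilizer + 1·y_seed budget = 40, 2·y_fertilizer + 1·y_seed budget = 16.
This yields shadow prices y_fertilizer = 6, y_seed budget = 4.
Shadow price of seed budget = 4.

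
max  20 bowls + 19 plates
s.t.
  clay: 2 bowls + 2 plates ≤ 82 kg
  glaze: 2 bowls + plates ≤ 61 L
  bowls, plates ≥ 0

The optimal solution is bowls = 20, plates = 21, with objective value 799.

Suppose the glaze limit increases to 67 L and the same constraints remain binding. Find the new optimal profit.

Both clay and glaze are binding at x*.
The binding rows give the dual system: 2·y_clay + 2·y_glaze = 20 and 2·y_clay + 1·y_glaze = 19.
→ y_clay = 9 and y_glaze = 1.
Δz = y_glaze·Δb = 1 × (6) = 6, so new z* = 799 + 6 = 805.

805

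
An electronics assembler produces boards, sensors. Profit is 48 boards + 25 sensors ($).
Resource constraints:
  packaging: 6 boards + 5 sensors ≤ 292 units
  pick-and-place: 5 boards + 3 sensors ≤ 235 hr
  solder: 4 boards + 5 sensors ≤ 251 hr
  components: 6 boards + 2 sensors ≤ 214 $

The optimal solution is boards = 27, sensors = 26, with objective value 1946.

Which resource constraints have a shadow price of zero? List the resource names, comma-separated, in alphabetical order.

pick-and-place, solder

packaging: 292/292 (binding)
pick-and-place: 213/235 (slack 22)
solder: 238/251 (slack 13)
components: 214/214 (binding)
By complementary slackness, a constraint with positive slack has shadow price 0 → pick-and-place, solder.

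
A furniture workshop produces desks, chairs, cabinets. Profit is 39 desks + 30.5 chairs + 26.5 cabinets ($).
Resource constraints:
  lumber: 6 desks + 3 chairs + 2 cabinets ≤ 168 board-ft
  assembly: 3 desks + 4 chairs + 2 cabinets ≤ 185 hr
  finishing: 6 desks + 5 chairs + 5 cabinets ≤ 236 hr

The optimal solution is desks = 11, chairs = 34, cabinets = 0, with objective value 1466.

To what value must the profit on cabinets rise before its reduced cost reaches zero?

29.5

Check each constraint at x*: lumber 168/168 (tight); assembly 169/185 (slack 16); finishing 236/236 (tight).
By complementary slackness, y = 0 for the non-binding constraint.
The binding rows give the dual system: 6·y_lumber + 6·y_finishing = 39 and 3·y_lumber + 5·y_finishing = 30.5.
→ y_lumber = 1 and y_finishing = 5.5.
cabinets enters the basis when its profit ≥ yᵀa₃ = 1·2 + 5.5·5 = 29.5.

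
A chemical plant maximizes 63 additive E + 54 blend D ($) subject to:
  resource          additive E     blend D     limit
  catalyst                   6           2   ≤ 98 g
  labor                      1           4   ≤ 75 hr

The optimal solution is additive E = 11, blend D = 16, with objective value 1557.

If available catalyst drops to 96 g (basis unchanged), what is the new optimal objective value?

Check each constraint at x*: catalyst 98/98 (tight); labor 75/75 (tight).
The binding rows give the dual system: 6·y_catalyst + 1·y_labor = 63 and 2·y_catalyst + 4·y_labor = 54.
This yields shadow prices y_catalyst = 9, y_labor = 9.
Δz = y_catalyst·Δb = 9 × (-2) = -18, so new z* = 1557 − 18 = 1539.

1539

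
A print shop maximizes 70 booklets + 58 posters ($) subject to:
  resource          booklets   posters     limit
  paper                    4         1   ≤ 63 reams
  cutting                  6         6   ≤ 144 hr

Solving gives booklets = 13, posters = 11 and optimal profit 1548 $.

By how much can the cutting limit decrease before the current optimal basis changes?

49.5

Binding constraints: paper, cutting. The basis is B = [[4,1],[6,6]] with det 18.
Per unit decrease in cutting, x* moves by d = (0.0556, -0.2222).
The basis stays optimal until posters reaches 0; allowable decrease = 49.5 hr.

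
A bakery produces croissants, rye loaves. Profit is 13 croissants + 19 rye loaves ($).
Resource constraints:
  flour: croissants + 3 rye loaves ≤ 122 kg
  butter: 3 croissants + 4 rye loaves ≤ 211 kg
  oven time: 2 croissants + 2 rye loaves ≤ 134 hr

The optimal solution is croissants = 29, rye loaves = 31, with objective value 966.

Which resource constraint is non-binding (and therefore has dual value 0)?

flour: 122/122 (binding)
butter: 211/211 (binding)
oven time: 120/134 (slack 14)
By complementary slackness, a constraint with positive slack has shadow price 0 → oven time.

oven time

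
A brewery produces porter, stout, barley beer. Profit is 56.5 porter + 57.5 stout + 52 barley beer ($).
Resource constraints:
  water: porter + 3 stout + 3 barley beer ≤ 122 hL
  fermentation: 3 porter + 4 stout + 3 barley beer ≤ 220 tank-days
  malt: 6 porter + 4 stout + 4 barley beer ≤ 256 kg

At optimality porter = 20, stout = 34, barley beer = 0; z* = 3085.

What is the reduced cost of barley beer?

-5.5

Check each constraint at x*: water 122/122 (tight); fermentation 196/220 (slack 24); malt 256/256 (tight).
Since fermentation is not tight, its dual is 0.
Dual feasibility on the basic columns requires 1·y_water + 6·y_malt = 56.5, 3·y_water + 4·y_malt = 57.5.
Solving: y_water = 8.5, y_malt = 8.
Reduced cost of barley beer: c₃ − yᵀa₃ = 52 − (8.5·3 + 8·4) = 52 − 57.5 = -5.5.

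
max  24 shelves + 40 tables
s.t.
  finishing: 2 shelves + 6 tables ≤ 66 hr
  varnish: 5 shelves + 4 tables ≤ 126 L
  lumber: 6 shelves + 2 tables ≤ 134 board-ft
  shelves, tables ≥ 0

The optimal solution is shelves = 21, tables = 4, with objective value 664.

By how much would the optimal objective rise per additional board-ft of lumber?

2

Check each constraint at x*: finishing 66/66 (tight); varnish 121/126 (slack 5); lumber 134/134 (tight).
Since varnish is not tight, its dual is 0.
Dual feasibility on the basic columns requires 2·y_finishing + 6·y_lumber = 24, 6·y_finishing + 2·y_lumber = 40.
This yields shadow prices y_finishing = 6, y_lumber = 2.
Shadow price of lumber = 2.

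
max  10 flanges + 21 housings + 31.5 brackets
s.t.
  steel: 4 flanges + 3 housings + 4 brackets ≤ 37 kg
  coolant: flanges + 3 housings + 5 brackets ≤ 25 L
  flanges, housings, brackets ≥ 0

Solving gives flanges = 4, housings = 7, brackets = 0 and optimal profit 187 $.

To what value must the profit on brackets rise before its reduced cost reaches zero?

34

Both steel and coolant are binding at x*.
Dual feasibility on the basic columns requires 4·y_steel + 1·y_coolant = 10, 3·y_steel + 3·y_coolant = 21.
→ y_steel = 1 and y_coolant = 6.
brackets enters the basis when its profit ≥ yᵀa₃ = 1·4 + 6·5 = 34.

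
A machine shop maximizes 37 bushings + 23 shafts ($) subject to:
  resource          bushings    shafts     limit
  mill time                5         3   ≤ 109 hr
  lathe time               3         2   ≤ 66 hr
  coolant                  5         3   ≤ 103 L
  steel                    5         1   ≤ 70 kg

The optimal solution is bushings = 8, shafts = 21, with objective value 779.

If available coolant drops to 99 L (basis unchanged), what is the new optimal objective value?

759

At the optimum: mill time uses 103 of 109 (slack = 6); lathe time uses 66 of 66 (binding); coolant uses 103 of 103 (binding); steel uses 61 of 70 (slack = 9).
Since mill time, steel are not tight, their duals are 0.
Dual feasibility on the basic columns requires 3·y_lathe time + 5·y_coolant = 37, 2·y_lathe time + 3·y_coolant = 23.
→ y_lathe time = 4 and y_coolant = 5.
Δz = y_coolant·Δb = 5 × (-4) = -20, so new z* = 779 − 20 = 759.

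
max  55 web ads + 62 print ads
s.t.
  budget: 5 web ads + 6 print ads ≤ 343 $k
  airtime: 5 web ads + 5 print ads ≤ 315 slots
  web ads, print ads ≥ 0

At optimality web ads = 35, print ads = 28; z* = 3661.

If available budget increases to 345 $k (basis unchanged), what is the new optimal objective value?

3675

At the optimum: budget uses 343 of 343 (binding); airtime uses 315 of 315 (binding).
Dual feasibility on the basic columns requires 5·y_budget + 5·y_airtime = 55, 6·y_budget + 5·y_airtime = 62.
Solving: y_budget = 7, y_airtime = 4.
Δz = y_budget·Δb = 7 × (2) = 14, so new z* = 3661 + 14 = 3675.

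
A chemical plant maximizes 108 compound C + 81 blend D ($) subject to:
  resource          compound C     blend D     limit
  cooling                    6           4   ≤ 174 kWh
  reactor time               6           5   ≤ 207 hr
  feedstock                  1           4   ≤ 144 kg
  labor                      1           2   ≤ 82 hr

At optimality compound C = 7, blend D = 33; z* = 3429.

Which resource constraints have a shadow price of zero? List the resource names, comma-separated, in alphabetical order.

cooling: 174/174 (binding)
reactor time: 207/207 (binding)
feedstock: 139/144 (slack 5)
labor: 73/82 (slack 9)
By complementary slackness, a constraint with positive slack has shadow price 0 → feedstock, labor.

feedstock, labor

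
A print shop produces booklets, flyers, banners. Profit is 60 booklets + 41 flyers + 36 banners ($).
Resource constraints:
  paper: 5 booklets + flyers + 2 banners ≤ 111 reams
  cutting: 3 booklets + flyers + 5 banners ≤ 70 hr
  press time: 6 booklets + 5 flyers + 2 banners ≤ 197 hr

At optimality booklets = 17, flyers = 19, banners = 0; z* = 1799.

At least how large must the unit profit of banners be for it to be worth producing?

44

Check each constraint at x*: paper 104/111 (slack 7); cutting 70/70 (tight); press time 197/197 (tight).
Slack constraints have shadow price 0 (complementary slackness).
The binding rows give the dual system: 3·y_cutting + 6·y_press time = 60 and 1·y_cutting + 5·y_press time = 41.
→ y_cutting = 6 and y_press time = 7.
banners enters the basis when its profit ≥ yᵀa₃ = 6·5 + 7·2 = 44.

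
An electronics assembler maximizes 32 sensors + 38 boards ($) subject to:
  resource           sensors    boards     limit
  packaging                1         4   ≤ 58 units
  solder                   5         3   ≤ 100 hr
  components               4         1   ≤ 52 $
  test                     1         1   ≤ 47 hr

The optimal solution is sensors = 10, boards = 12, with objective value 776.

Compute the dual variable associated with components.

At the optimum: packaging uses 58 of 58 (binding); solder uses 86 of 100 (slack = 14); components uses 52 of 52 (binding); test uses 22 of 47 (slack = 25).
By complementary slackness, y = 0 for the non-binding constraints.
From A_Bᵀ y = c: 1·y_packaging + 4·y_components = 32; 4·y_packaging + 1·y_components = 38.
Solving: y_packaging = 8, y_components = 6.
Shadow price of components = 6.

6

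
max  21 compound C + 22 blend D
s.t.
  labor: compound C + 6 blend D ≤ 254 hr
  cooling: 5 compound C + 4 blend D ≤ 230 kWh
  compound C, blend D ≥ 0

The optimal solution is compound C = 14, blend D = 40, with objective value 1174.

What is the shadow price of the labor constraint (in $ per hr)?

1

Check each constraint at x*: labor 254/254 (tight); cooling 230/230 (tight).
The binding rows give the dual system: 1·y_labor + 5·y_cooling = 21 and 6·y_labor + 4·y_cooling = 22.
Solving: y_labor = 1, y_cooling = 4.
Shadow price of labor = 1.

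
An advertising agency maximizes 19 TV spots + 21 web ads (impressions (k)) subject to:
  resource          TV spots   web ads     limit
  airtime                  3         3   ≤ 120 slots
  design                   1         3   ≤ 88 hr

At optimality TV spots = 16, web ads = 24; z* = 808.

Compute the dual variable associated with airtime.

6

Check each constraint at x*: airtime 120/120 (tight); design 88/88 (tight).
Dual feasibility on the basic columns requires 3·y_airtime + 1·y_design = 19, 3·y_airtime + 3·y_design = 21.
Solving: y_airtime = 6, y_design = 1.
Shadow price of airtime = 6.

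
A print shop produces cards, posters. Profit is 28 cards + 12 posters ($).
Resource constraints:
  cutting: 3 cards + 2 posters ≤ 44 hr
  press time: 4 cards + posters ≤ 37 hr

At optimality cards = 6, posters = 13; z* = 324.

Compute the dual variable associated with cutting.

4

At the optimum: cutting uses 44 of 44 (binding); press time uses 37 of 37 (binding).
From A_Bᵀ y = c: 3·y_cutting + 4·y_press time = 28; 2·y_cutting + 1·y_press time = 12.
→ y_cutting = 4 and y_press time = 4.
Shadow price of cutting = 4.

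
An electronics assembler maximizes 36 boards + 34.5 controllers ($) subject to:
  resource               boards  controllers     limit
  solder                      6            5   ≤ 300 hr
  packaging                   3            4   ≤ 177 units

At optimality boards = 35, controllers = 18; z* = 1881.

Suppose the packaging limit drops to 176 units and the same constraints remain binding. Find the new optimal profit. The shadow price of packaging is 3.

Δb = -1, so new z* = 1881 + (3)·(-1) = 1881 − 3 = 1878.

1878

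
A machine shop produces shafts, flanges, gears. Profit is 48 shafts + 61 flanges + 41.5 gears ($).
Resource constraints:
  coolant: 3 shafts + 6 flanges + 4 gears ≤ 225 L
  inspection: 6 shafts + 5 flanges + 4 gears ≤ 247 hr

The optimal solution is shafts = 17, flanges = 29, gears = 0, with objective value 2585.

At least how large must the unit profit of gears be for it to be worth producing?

At the optimum: coolant uses 225 of 225 (binding); inspection uses 247 of 247 (binding).
Dual feasibility on the basic columns requires 3·y_coolant + 6·y_inspection = 48, 6·y_coolant + 5·y_inspection = 61.
Solving: y_coolant = 6, y_inspection = 5.
gears enters the basis when its profit ≥ yᵀa₃ = 6·4 + 5·4 = 44.

44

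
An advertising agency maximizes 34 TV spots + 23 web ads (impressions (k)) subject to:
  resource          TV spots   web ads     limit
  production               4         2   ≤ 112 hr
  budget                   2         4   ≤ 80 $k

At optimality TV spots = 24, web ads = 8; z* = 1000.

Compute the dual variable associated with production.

7.5

At the optimum: production uses 112 of 112 (binding); budget uses 80 of 80 (binding).
Dual feasibility on the basic columns requires 4·y_production + 2·y_budget = 34, 2·y_production + 4·y_budget = 23.
This yields shadow prices y_production = 7.5, y_budget = 2.
Shadow price of production = 7.5.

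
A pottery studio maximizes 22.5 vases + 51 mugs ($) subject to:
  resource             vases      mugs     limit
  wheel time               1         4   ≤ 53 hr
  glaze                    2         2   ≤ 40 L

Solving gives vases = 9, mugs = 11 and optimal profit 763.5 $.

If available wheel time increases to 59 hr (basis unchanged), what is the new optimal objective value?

820.5

Both wheel time and glaze are binding at x*.
From A_Bᵀ y = c: 1·y_wheel time + 2·y_glaze = 22.5; 4·y_wheel time + 2·y_glaze = 51.
This yields shadow prices y_wheel time = 9.5, y_glaze = 6.5.
Δz = y_wheel time·Δb = 9.5 × (6) = 57, so new z* = 763.5 + 57 = 820.5.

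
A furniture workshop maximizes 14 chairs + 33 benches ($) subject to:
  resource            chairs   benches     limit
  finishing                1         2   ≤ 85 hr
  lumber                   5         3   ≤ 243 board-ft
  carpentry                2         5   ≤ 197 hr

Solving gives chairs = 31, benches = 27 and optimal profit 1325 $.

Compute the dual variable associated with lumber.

0

Binding: finishing and carpentry. Non-binding: lumber (7 unused).
Since lumber is not tight, its dual is 0.
The binding rows give the dual system: 1·y_finishing + 2·y_carpentry = 14 and 2·y_finishing + 5·y_carpentry = 33.
This yields shadow prices y_finishing = 4, y_carpentry = 5.
Shadow price of lumber = 0.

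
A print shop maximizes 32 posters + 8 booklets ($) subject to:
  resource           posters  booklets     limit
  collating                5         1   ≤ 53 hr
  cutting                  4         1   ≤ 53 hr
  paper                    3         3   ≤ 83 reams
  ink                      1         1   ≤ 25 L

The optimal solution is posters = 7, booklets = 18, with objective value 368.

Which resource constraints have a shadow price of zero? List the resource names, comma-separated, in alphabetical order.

collating: 53/53 (binding)
cutting: 46/53 (slack 7)
paper: 75/83 (slack 8)
ink: 25/25 (binding)
By complementary slackness, a constraint with positive slack has shadow price 0 → cutting, paper.

cutting, paper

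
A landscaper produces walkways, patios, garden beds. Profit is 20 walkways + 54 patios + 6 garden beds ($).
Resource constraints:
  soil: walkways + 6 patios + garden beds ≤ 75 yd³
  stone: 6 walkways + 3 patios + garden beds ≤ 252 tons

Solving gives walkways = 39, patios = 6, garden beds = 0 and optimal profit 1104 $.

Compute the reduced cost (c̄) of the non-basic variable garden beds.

Both soil and stone are binding at x*.
The binding rows give the dual system: 1·y_soil + 6·y_stone = 20 and 6·y_soil + 3·y_stone = 54.
→ y_soil = 8 and y_stone = 2.
Reduced cost of garden beds: c₃ − yᵀa₃ = 6 − (8·1 + 2·1) = 6 − 10 = -4.

-4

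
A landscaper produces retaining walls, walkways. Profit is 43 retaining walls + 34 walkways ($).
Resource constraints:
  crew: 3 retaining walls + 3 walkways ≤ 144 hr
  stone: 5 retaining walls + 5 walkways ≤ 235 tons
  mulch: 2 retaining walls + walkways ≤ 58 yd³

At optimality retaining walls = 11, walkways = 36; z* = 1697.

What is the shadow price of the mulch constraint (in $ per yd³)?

At the optimum: crew uses 141 of 144 (slack = 3); stone uses 235 of 235 (binding); mulch uses 58 of 58 (binding).
Since crew is not tight, its dual is 0.
The binding rows give the dual system: 5·y_stone + 2·y_mulch = 43 and 5·y_stone + 1·y_mulch = 34.
This yields shadow prices y_stone = 5, y_mulch = 9.
Shadow price of mulch = 9.

9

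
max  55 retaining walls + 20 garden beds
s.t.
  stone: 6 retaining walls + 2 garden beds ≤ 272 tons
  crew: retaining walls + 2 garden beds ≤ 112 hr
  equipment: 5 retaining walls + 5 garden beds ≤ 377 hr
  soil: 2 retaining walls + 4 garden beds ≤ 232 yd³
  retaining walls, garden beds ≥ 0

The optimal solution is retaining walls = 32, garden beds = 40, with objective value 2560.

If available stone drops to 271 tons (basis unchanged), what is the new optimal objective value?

Binding: stone and crew. Non-binding: equipment (17 unused), soil (8 unused).
Slack constraints have shadow price 0 (complementary slackness).
The binding rows give the dual system: 6·y_stone + 1·y_crew = 55 and 2·y_stone + 2·y_crew = 20.
Solving: y_stone = 9, y_crew = 1.
Δz = y_stone·Δb = 9 × (-1) = -9, so new z* = 2560 − 9 = 2551.

2551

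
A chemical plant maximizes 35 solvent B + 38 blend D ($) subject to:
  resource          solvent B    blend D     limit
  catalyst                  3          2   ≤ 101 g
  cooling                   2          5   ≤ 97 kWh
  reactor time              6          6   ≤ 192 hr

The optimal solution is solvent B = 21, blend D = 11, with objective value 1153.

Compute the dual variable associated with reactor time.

Binding: cooling and reactor time. Non-binding: catalyst (16 unused).
Slack constraints have shadow price 0 (complementary slackness).
From A_Bᵀ y = c: 2·y_cooling + 6·y_reactor time = 35; 5·y_cooling + 6·y_reactor time = 38.
This yields shadow prices y_cooling = 1, y_reactor time = 5.5.
Shadow price of reactor time = 5.5.

5.5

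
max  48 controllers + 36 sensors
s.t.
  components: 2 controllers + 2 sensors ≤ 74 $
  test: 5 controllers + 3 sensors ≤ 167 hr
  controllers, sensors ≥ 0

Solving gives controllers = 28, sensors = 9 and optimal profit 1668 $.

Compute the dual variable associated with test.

6

Check each constraint at x*: components 74/74 (tight); test 167/167 (tight).
Dual feasibility on the basic columns requires 2·y_components + 5·y_test = 48, 2·y_components + 3·y_test = 36.
Solving: y_components = 9, y_test = 6.
Shadow price of test = 6.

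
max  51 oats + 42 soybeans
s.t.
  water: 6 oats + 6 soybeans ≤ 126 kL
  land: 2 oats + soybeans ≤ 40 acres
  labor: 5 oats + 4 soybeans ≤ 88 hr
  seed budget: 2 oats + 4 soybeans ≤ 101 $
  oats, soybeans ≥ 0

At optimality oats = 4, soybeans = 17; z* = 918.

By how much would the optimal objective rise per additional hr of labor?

9

Binding: water and labor. Non-binding: land (15 unused), seed budget (25 unused).
Slack constraints have shadow price 0 (complementary slackness).
The binding rows give the dual system: 6·y_water + 5·y_labor = 51 and 6·y_water + 4·y_labor = 42.
Solving: y_water = 1, y_labor = 9.
Shadow price of labor = 9.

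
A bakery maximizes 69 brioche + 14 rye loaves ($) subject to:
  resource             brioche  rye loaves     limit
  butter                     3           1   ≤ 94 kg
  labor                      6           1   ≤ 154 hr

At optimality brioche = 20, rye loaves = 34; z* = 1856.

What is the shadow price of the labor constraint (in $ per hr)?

9

Both butter and labor are binding at x*.
From A_Bᵀ y = c: 3·y_butter + 6·y_labor = 69; 1·y_butter + 1·y_labor = 14.
Solving: y_butter = 5, y_labor = 9.
Shadow price of labor = 9.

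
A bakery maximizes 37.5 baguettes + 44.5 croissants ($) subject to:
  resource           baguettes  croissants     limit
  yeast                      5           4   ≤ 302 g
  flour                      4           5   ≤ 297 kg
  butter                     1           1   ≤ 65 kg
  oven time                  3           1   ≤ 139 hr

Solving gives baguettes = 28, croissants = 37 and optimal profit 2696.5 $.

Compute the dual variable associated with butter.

9.5

At the optimum: yeast uses 288 of 302 (slack = 14); flour uses 297 of 297 (binding); butter uses 65 of 65 (binding); oven time uses 121 of 139 (slack = 18).
By complementary slackness, y = 0 for the non-binding constraints.
The binding rows give the dual system: 4·y_flour + 1·y_butter = 37.5 and 5·y_flour + 1·y_butter = 44.5.
→ y_flour = 7 and y_butter = 9.5.
Shadow price of butter = 9.5.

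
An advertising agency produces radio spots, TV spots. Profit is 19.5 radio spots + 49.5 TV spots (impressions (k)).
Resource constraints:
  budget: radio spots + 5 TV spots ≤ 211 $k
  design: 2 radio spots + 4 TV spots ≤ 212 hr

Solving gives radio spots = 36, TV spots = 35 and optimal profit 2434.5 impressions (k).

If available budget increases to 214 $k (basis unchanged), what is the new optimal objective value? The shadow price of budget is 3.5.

Δb = 3, so new z* = 2434.5 + (3.5)·(3) = 2434.5 + 10.5 = 2445.

2445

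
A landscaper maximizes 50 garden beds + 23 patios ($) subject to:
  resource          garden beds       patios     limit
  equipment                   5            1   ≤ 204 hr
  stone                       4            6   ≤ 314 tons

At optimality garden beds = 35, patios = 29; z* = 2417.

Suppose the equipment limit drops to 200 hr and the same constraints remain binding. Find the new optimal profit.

2385

At the optimum: equipment uses 204 of 204 (binding); stone uses 314 of 314 (binding).
From A_Bᵀ y = c: 5·y_equipment + 4·y_stone = 50; 1·y_equipment + 6·y_stone = 23.
Solving: y_equipment = 8, y_stone = 2.5.
Δz = y_equipment·Δb = 8 × (-4) = -32, so new z* = 2417 − 32 = 2385.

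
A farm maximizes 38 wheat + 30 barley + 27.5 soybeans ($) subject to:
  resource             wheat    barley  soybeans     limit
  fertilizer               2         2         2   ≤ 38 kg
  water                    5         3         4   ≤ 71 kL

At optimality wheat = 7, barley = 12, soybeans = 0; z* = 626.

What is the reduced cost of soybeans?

At the optimum: fertilizer uses 38 of 38 (binding); water uses 71 of 71 (binding).
Dual feasibility on the basic columns requires 2·y_fertilizer + 5·y_water = 38, 2·y_fertilizer + 3·y_water = 30.
→ y_fertilizer = 9 and y_water = 4.
Reduced cost of soybeans: c₃ − yᵀa₃ = 27.5 − (9·2 + 4·4) = 27.5 − 34 = -6.5.

-6.5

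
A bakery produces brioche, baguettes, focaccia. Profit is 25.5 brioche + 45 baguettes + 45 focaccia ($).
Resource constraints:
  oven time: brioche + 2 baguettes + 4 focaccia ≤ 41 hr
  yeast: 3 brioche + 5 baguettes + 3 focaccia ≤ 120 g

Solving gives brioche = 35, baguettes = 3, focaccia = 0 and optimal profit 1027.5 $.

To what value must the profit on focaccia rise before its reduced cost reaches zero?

48

Both oven time and yeast are binding at x*.
Dual feasibility on the basic columns requires 1·y_oven time + 3·y_yeast = 25.5, 2·y_oven time + 5·y_yeast = 45.
Solving: y_oven time = 7.5, y_yeast = 6.
focaccia enters the basis when its profit ≥ yᵀa₃ = 7.5·4 + 6·3 = 48.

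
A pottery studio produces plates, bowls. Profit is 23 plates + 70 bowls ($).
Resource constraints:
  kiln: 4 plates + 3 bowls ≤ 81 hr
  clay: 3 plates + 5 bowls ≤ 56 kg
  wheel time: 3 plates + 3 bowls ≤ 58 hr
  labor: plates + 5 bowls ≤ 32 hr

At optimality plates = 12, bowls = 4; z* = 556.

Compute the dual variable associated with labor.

9.5

Binding: clay and labor. Non-binding: kiln (21 unused), wheel time (10 unused).
Since kiln, wheel time are not tight, their duals are 0.
From A_Bᵀ y = c: 3·y_clay + 1·y_labor = 23; 5·y_clay + 5·y_labor = 70.
Solving: y_clay = 4.5, y_labor = 9.5.
Shadow price of labor = 9.5.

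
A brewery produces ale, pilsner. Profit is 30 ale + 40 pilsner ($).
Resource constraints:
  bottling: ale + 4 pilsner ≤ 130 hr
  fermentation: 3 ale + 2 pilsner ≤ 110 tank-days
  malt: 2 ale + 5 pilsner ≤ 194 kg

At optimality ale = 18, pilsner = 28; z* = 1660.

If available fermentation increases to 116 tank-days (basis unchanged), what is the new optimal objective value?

At the optimum: bottling uses 130 of 130 (binding); fermentation uses 110 of 110 (binding); malt uses 176 of 194 (slack = 18).
By complementary slackness, y = 0 for the non-binding constraint.
From A_Bᵀ y = c: 1·y_bottling + 3·y_fermentation = 30; 4·y_bottling + 2·y_fermentation = 40.
→ y_bottling = 6 and y_fermentation = 8.
Δz = y_fermentation·Δb = 8 × (6) = 48, so new z* = 1660 + 48 = 1708.

1708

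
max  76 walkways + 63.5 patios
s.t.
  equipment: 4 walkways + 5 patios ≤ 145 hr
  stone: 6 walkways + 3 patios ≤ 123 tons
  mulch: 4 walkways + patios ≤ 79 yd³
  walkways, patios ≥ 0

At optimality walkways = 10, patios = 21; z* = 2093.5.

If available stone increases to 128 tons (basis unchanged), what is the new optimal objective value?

2128.5

Check each constraint at x*: equipment 145/145 (tight); stone 123/123 (tight); mulch 61/79 (slack 18).
Slack constraints have shadow price 0 (complementary slackness).
The binding rows give the dual system: 4·y_equipment + 6·y_stone = 76 and 5·y_equipment + 3·y_stone = 63.5.
Solving: y_equipment = 8.5, y_stone = 7.
Δz = y_stone·Δb = 7 × (5) = 35, so new z* = 2093.5 + 35 = 2128.5.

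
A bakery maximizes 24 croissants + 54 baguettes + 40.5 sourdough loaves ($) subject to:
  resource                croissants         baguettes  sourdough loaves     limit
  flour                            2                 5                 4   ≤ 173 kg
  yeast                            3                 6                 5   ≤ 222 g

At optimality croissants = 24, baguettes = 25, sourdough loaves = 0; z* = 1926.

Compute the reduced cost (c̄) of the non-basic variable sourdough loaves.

Both flour and yeast are binding at x*.
Dual feasibility on the basic columns requires 2·y_flour + 3·y_yeast = 24, 5·y_flour + 6·y_yeast = 54.
This yields shadow prices y_flour = 6, y_yeast = 4.
Reduced cost of sourdough loaves: c₃ − yᵀa₃ = 40.5 − (6·4 + 4·5) = 40.5 − 44 = -3.5.

-3.5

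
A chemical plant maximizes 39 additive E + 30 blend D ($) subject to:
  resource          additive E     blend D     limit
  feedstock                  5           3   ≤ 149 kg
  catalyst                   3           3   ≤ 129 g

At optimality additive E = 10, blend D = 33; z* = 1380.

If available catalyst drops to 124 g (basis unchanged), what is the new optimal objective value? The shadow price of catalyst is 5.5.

1352.5

Δb = -5, so new z* = 1380 + (5.5)·(-5) = 1380 − 27.5 = 1352.5.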